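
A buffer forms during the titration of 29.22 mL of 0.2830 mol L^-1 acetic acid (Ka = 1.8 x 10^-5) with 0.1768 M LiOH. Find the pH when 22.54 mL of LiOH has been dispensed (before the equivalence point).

Initial n(CH3COOH) = 0.2830 x 0.02922 = 0.008269 mol.
n(LiOH) added = 0.1768 x 0.02254 = 0.003985 mol, converting that many moles of CH3COOH to CH3COO-.
Remaining n(CH3COOH) = 0.004284 mol; n(CH3COO-) = 0.003985 mol.
By Henderson-Hasselbalch, pH = pKa + log([A^-]/[HA]) = 4.74 + log(0.003985/0.004284) = 4.74 + (-0.03) = 4.71.

4.71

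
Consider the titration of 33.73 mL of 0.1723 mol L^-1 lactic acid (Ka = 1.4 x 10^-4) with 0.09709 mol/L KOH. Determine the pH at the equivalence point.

8.32

n(HC3H5O3) = 0.1723 x 0.03373 = 0.005812 mol; V(KOH) at equivalence = 0.005812/0.09709 = 0.05986 L.
At equivalence all the acid is converted to C3H5O3-; total volume = 0.03373 + 0.05986 = 0.09359 L, so [C3H5O3-] = 0.005812/0.09359 = 0.06210 M.
Kb = Kw/Ka = 1.0e-14 / 1.4 x 10^-4 = 7.14e-11.
[OH^-] = sqrt(Kb x [C3H5O3-]) = sqrt(7.14e-11 x 0.06210) = 2.11e-6 M.
pOH = 5.68, so pH = 14.00 - 5.68 = 8.32.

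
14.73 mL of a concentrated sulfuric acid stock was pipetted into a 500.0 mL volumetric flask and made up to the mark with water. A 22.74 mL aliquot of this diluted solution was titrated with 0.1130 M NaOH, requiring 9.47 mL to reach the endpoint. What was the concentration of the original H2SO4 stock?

0.799 M

n(NaOH) = 0.1130 x 0.009470 = 0.001070 mol.
n(H2SO4) in the aliquot = 0.001070 x 1/2 = 0.0005351 mol.
[diluted H2SO4] = 0.0005351 / 0.02274 = 0.02353 M.
Dilution factor = 500.0/14.73 = 33.94, so [stock] = 0.02353 x 33.94 = 0.799 M.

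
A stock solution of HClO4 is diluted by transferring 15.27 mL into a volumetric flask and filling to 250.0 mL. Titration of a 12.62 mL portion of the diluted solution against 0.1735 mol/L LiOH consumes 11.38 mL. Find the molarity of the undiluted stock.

2.56 M

n(LiOH) = 0.1735 x 0.01138 = 0.001974 mol.
n(HClO4) in the aliquot = 0.001974 mol.
[diluted HClO4] = 0.001974 / 0.01262 = 0.1565 M.
Dilution factor = 250.0/15.27 = 16.37, so [stock] = 0.1565 x 16.37 = 2.56 M.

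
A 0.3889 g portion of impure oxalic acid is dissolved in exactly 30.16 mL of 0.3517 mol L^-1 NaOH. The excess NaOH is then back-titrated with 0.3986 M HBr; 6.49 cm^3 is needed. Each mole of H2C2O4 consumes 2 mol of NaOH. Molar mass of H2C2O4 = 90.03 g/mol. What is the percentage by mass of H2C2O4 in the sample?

92.8%

Total n(NaOH) added = 0.3517 x 0.03016 = 0.01061 mol.
n(HBr) used = 0.3986 x 0.006490 = 0.002587 mol, which equals the excess n(NaOH).
So n(NaOH) consumed by the sample = 0.01061 - 0.002587 = 0.008020 mol.
n(H2C2O4) = 0.008020 / 2 = 0.004010 mol.
mass H2C2O4 = 0.004010 x 90.03 = 0.3610 g, so %H2C2O4 = 0.3610/0.3889 x 100 = 92.8%.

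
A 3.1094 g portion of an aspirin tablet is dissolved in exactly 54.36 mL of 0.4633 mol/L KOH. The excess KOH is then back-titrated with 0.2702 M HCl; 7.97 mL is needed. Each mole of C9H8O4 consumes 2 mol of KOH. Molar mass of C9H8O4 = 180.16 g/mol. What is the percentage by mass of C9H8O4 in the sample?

66.7%

Total n(KOH) added = 0.4633 x 0.05436 = 0.02518 mol.
n(HCl) used = 0.2702 x 0.007970 = 0.002153 mol, which equals the excess n(KOH).
So n(KOH) consumed by the sample = 0.02518 - 0.002153 = 0.02303 mol.
n(C9H8O4) = 0.02303 / 2 = 0.01152 mol.
mass C9H8O4 = 0.01152 x 180.16 = 2.075 g, so %C9H8O4 = 2.075/3.1094 x 100 = 66.7%.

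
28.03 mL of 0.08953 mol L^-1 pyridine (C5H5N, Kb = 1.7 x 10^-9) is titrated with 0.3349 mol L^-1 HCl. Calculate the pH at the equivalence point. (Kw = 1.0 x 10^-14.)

n(C5H5N) = 0.08953 x 0.02803 = 0.002510 mol; V(HCl) at equivalence = 0.002510/0.3349 = 0.007493 L.
At equivalence the base is fully converted to C5H5NH+; total volume = 0.03552 L, so [C5H5NH+] = 0.002510/0.03552 = 0.07064 M.
Ka(C5H5NH+) = Kw/Kb = 1.0e-14 / 1.7 x 10^-9 = 5.88e-6.
[H^+] = sqrt(Ka x [C5H5NH+]) = sqrt(5.88e-6 x 0.07064) = 0.000645 M.
pH = -log(0.000645) = 3.19.

3.19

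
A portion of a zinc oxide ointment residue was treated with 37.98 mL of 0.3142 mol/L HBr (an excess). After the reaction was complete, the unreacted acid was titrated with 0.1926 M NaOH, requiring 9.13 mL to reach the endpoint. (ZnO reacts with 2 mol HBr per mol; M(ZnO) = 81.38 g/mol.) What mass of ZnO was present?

Total n(HBr) added = 0.3142 x 0.03798 = 0.01193 mol.
n(NaOH) used = 0.1926 x 0.009130 = 0.001758 mol, which equals the excess n(HBr).
So n(HBr) consumed by the sample = 0.01193 - 0.001758 = 0.01017 mol.
n(ZnO) = 0.01017 / 2 = 0.005087 mol.
mass = 0.005087 mol x 81.38 g/mol = 0.414 g.

0.414 g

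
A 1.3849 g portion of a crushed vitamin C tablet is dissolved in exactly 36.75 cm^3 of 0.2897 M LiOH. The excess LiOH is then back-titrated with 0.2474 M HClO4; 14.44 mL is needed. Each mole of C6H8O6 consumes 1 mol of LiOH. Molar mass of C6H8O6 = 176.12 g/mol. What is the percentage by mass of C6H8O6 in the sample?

Total n(LiOH) added = 0.2897 x 0.03675 = 0.01065 mol.
n(HClO4) used = 0.2474 x 0.01444 = 0.003572 mol, which equals the excess n(LiOH).
So n(LiOH) consumed by the sample = 0.01065 - 0.003572 = 0.007074 mol.
n(C6H8O6) = 0.007074 / 1 = 0.007074 mol.
mass C6H8O6 = 0.007074 x 176.12 = 1.246 g, so %C6H8O6 = 1.246/1.3849 x 100 = 90.0%.

90.0%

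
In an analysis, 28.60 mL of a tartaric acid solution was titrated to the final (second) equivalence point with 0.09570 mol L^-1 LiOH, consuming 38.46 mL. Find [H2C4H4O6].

n(LiOH) = 0.09570 x 0.03846 = 0.003681 mol.
At the final (second) equivalence point, 2 mol OH^- react per mol H2C4H4O6, so n(H2C4H4O6) = 0.003681 / 2 = 0.001840 mol.
[H2C4H4O6] = 0.001840 / 0.02860 L = 0.0643 M.

0.0643 M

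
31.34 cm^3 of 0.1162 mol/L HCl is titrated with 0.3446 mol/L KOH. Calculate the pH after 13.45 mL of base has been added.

n(acid) = 0.1162 x 0.03134 = 0.003642 mol; n(KOH) added = 0.3446 x 0.01345 = 0.004635 mol.
Base is in excess by 0.004635 - 0.003642 = 0.0009932 mol in a total volume of 0.04479 L.
[OH^-] = 0.0009932/0.04479 = 0.02217 M, so pOH = 1.65 and pH = 14.00 - 1.65 = 12.35.

12.35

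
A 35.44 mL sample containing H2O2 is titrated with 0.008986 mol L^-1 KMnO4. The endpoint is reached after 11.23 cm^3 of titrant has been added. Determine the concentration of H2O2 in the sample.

n(KMnO4) = 0.008986 x 0.01123 = 0.0001009 mol.
From the balanced equation, 2 mol KMnO4 reacts with 5 mol H2O2, so n(H2O2) = 0.0001009 x 5/2 = 0.0002523 mol.
[H2O2] = 0.0002523 / 0.03544 L = 0.00712 M.

0.00712 M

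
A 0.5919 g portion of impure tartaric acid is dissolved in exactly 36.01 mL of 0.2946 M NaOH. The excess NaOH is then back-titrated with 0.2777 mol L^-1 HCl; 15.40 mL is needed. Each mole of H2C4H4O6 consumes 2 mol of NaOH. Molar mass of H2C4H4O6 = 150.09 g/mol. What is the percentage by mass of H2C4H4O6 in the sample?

80.3%

Total n(NaOH) added = 0.2946 x 0.03601 = 0.01061 mol.
n(HCl) used = 0.2777 x 0.01540 = 0.004277 mol, which equals the excess n(NaOH).
So n(NaOH) consumed by the sample = 0.01061 - 0.004277 = 0.006332 mol.
n(H2C4H4O6) = 0.006332 / 2 = 0.003166 mol.
mass H2C4H4O6 = 0.003166 x 150.09 = 0.4752 g, so %H2C4H4O6 = 0.4752/0.5919 x 100 = 80.3%.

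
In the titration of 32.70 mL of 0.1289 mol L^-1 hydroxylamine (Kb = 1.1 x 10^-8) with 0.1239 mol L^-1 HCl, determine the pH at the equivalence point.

3.62

n(NH2OH) = 0.1289 x 0.03270 = 0.004215 mol; V(HCl) at equivalence = 0.004215/0.1239 = 0.03402 L.
At equivalence the base is fully converted to NH3OH+; total volume = 0.06672 L, so [NH3OH+] = 0.004215/0.06672 = 0.06318 M.
Ka(NH3OH+) = Kw/Kb = 1.0e-14 / 1.1 x 10^-8 = 9.09e-7.
[H^+] = sqrt(Ka x [NH3OH+]) = sqrt(9.09e-7 x 0.06318) = 0.000240 M.
pH = -log(0.000240) = 3.62.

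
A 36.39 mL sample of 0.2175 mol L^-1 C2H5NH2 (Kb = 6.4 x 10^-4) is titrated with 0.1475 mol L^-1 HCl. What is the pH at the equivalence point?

n(C2H5NH2) = 0.2175 x 0.03639 = 0.007915 mol; V(HCl) at equivalence = 0.007915/0.1475 = 0.05366 L.
At equivalence the base is fully converted to C2H5NH3+; total volume = 0.09005 L, so [C2H5NH3+] = 0.007915/0.09005 = 0.08789 M.
Ka(C2H5NH3+) = Kw/Kb = 1.0e-14 / 6.4 x 10^-4 = 1.56e-11.
[H^+] = sqrt(Ka x [C2H5NH3+]) = sqrt(1.56e-11 x 0.08789) = 1.17e-6 M.
pH = -log(1.17e-6) = 5.93.

5.93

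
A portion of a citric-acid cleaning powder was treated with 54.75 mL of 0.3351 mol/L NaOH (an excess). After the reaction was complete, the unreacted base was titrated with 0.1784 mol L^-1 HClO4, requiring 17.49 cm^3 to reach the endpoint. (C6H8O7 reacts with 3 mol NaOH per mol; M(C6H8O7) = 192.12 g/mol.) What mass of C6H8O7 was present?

0.975 g

Total n(NaOH) added = 0.3351 x 0.05475 = 0.01835 mol.
n(HClO4) used = 0.1784 x 0.01749 = 0.003120 mol, which equals the excess n(NaOH).
So n(NaOH) consumed by the sample = 0.01835 - 0.003120 = 0.01523 mol.
n(C6H8O7) = 0.01523 / 3 = 0.005076 mol.
mass = 0.005076 mol x 192.12 g/mol = 0.975 g.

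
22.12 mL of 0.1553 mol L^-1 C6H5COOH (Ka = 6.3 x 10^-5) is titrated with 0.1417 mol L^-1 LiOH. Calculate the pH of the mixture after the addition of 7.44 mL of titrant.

3.85

Initial n(C6H5COOH) = 0.1553 x 0.02212 = 0.003435 mol.
n(LiOH) added = 0.1417 x 0.007440 = 0.001054 mol, converting that many moles of C6H5COOH to C6H5COO-.
Remaining n(C6H5COOH) = 0.002381 mol; n(C6H5COO-) = 0.001054 mol.
By Henderson-Hasselbalch, pH = pKa + log([A^-]/[HA]) = 4.20 + log(0.001054/0.002381) = 4.20 + (-0.35) = 3.85.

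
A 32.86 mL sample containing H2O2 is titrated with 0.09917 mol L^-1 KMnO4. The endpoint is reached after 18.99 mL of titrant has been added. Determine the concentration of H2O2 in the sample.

n(KMnO4) = 0.09917 x 0.01899 = 0.001883 mol.
From the balanced equation, 2 mol KMnO4 reacts with 5 mol H2O2, so n(H2O2) = 0.001883 x 5/2 = 0.004708 mol.
[H2O2] = 0.004708 / 0.03286 L = 0.143 M.

0.143 M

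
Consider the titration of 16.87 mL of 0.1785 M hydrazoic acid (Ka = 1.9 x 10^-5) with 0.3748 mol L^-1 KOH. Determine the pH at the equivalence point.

8.90

n(HN3) = 0.1785 x 0.01687 = 0.003011 mol; V(KOH) at equivalence = 0.003011/0.3748 = 0.008034 L.
At equivalence all the acid is converted to N3-; total volume = 0.01687 + 0.008034 = 0.02490 L, so [N3-] = 0.003011/0.02490 = 0.1209 M.
Kb = Kw/Ka = 1.0e-14 / 1.9 x 10^-5 = 5.26e-10.
[OH^-] = sqrt(Kb x [N3-]) = sqrt(5.26e-10 x 0.1209) = 7.98e-6 M.
pOH = 5.10, so pH = 14.00 - 5.10 = 8.90.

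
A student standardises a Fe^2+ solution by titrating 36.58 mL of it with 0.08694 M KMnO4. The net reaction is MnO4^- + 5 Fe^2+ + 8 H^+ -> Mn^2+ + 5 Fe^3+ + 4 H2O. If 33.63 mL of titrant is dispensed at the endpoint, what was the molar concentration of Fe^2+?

n(KMnO4) = 0.08694 x 0.03363 = 0.002924 mol.
From the balanced equation, 1 mol KMnO4 reacts with 5 mol Fe^2+, so n(Fe^2+) = 0.002924 x 5/1 = 0.01462 mol.
[Fe^2+] = 0.01462 / 0.03658 L = 0.400 M.

0.400 M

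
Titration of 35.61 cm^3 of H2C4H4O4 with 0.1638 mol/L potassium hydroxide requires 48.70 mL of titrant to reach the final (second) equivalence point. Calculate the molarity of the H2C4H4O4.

n(KOH) = 0.1638 x 0.04870 = 0.007977 mol.
At the final (second) equivalence point, 2 mol OH^- react per mol H2C4H4O4, so n(H2C4H4O4) = 0.007977 / 2 = 0.003989 mol.
[H2C4H4O4] = 0.003989 / 0.03561 L = 0.112 M.

0.112 M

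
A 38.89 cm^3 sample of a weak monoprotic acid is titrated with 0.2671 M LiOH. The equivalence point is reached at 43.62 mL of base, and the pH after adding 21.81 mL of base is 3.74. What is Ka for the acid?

1.8 x 10^-4

21.81 mL is half of the equivalence volume, so this is the half-equivalence point where [HA] = [A^-].
At half-equivalence pH = pKa, so pKa = 3.74.
Ka = 10^(-3.74) = 1.8 x 10^-4.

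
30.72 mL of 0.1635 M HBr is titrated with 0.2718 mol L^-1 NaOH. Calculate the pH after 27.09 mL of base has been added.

12.61

n(acid) = 0.1635 x 0.03072 = 0.005023 mol; n(NaOH) added = 0.2718 x 0.02709 = 0.007363 mol.
Base is in excess by 0.007363 - 0.005023 = 0.002340 mol in a total volume of 0.05781 L.
[OH^-] = 0.002340/0.05781 = 0.04048 M, so pOH = 1.39 and pH = 14.00 - 1.39 = 12.61.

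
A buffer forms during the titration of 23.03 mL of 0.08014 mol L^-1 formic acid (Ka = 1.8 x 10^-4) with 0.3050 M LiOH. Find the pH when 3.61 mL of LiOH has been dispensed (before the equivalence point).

Initial n(HCOOH) = 0.08014 x 0.02303 = 0.001846 mol.
n(LiOH) added = 0.3050 x 0.003610 = 0.001101 mol, converting that many moles of HCOOH to HCOO-.
Remaining n(HCOOH) = 0.0007446 mol; n(HCOO-) = 0.001101 mol.
By Henderson-Hasselbalch, pH = pKa + log([A^-]/[HA]) = 3.74 + log(0.001101/0.0007446) = 3.74 + (+0.17) = 3.91.

3.91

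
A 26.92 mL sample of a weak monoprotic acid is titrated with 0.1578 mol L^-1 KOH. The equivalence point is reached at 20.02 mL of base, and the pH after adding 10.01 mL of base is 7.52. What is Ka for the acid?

10.01 mL is half of the equivalence volume, so this is the half-equivalence point where [HA] = [A^-].
At half-equivalence pH = pKa, so pKa = 7.52.
Ka = 10^(-7.52) = 3.0 x 10^-8.

3.0 x 10^-8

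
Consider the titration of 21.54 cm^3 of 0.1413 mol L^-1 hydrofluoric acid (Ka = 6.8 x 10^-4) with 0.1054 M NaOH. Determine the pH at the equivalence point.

7.97

n(HF) = 0.1413 x 0.02154 = 0.003044 mol; V(NaOH) at equivalence = 0.003044/0.1054 = 0.02888 L.
At equivalence all the acid is converted to F-; total volume = 0.02154 + 0.02888 = 0.05042 L, so [F-] = 0.003044/0.05042 = 0.06037 M.
Kb = Kw/Ka = 1.0e-14 / 6.8 x 10^-4 = 1.47e-11.
[OH^-] = sqrt(Kb x [F-]) = sqrt(1.47e-11 x 0.06037) = 9.42e-7 M.
pOH = 6.03, so pH = 14.00 - 6.03 = 7.97.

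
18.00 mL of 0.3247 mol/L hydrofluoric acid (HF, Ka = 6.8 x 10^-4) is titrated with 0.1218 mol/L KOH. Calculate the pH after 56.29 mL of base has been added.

n(acid) = 0.3247 x 0.01800 = 0.005845 mol; n(KOH) added = 0.1218 x 0.05629 = 0.006856 mol.
Base is in excess by 0.006856 - 0.005845 = 0.001012 mol in a total volume of 0.07429 L.
[OH^-] = 0.001012/0.07429 = 0.01362 M, so pOH = 1.87 and pH = 14.00 - 1.87 = 12.13.

12.13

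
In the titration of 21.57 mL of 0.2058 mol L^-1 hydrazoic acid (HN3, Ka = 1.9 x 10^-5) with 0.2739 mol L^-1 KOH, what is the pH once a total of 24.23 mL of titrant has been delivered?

n(acid) = 0.2058 x 0.02157 = 0.004439 mol; n(KOH) added = 0.2739 x 0.02423 = 0.006637 mol.
Base is in excess by 0.006637 - 0.004439 = 0.002197 mol in a total volume of 0.04580 L.
[OH^-] = 0.002197/0.04580 = 0.04798 M, so pOH = 1.32 and pH = 14.00 - 1.32 = 12.68.

12.68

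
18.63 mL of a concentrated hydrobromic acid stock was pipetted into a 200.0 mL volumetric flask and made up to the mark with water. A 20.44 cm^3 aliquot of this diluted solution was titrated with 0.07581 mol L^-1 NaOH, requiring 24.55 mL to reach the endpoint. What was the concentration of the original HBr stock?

0.977 M

n(NaOH) = 0.07581 x 0.02455 = 0.001861 mol.
n(HBr) in the aliquot = 0.001861 mol.
[diluted HBr] = 0.001861 / 0.02044 = 0.09105 M.
Dilution factor = 200.0/18.63 = 10.74, so [stock] = 0.09105 x 10.74 = 0.977 M.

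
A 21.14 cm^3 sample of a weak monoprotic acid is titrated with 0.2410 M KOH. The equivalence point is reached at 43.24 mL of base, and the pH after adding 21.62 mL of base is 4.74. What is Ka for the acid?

21.62 mL is half of the equivalence volume, so this is the half-equivalence point where [HA] = [A^-].
At half-equivalence pH = pKa, so pKa = 4.74.
Ka = 10^(-4.74) = 1.8 x 10^-5.

1.8 x 10^-5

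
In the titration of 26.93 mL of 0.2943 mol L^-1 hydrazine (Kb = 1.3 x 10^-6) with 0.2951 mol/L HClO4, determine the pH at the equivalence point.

4.47

n(N2H4) = 0.2943 x 0.02693 = 0.007925 mol; V(HClO4) at equivalence = 0.007925/0.2951 = 0.02686 L.
At equivalence the base is fully converted to N2H5+; total volume = 0.05379 L, so [N2H5+] = 0.007925/0.05379 = 0.1473 M.
Ka(N2H5+) = Kw/Kb = 1.0e-14 / 1.3 x 10^-6 = 7.69e-9.
[H^+] = sqrt(Ka x [N2H5+]) = sqrt(7.69e-9 x 0.1473) = 3.37e-5 M.
pH = -log(3.37e-5) = 4.47.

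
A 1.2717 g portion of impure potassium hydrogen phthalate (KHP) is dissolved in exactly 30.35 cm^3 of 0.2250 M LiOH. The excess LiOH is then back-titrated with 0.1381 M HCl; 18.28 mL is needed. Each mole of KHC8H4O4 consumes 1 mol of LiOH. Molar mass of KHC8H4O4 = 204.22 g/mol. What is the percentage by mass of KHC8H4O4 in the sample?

69.1%

Total n(LiOH) added = 0.2250 x 0.03035 = 0.006829 mol.
n(HCl) used = 0.1381 x 0.01828 = 0.002524 mol, which equals the excess n(LiOH).
So n(LiOH) consumed by the sample = 0.006829 - 0.002524 = 0.004304 mol.
n(KHC8H4O4) = 0.004304 / 1 = 0.004304 mol.
mass KHC8H4O4 = 0.004304 x 204.22 = 0.8790 g, so %KHC8H4O4 = 0.8790/1.2717 x 100 = 69.1%.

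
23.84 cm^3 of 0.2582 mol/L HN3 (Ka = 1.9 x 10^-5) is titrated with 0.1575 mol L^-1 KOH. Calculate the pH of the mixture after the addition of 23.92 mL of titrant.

Initial n(HN3) = 0.2582 x 0.02384 = 0.006155 mol.
n(KOH) added = 0.1575 x 0.02392 = 0.003767 mol, converting that many moles of HN3 to N3-.
Remaining n(HN3) = 0.002388 mol; n(N3-) = 0.003767 mol.
By Henderson-Hasselbalch, pH = pKa + log([A^-]/[HA]) = 4.72 + log(0.003767/0.002388) = 4.72 + (+0.20) = 4.92.

4.92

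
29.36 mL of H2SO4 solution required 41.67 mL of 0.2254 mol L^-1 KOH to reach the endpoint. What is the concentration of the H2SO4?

n(KOH) delivered = 0.2254 x 0.04167 = 0.009392 mol.
The reaction is 1 H2SO4 + 2 KOH, so n(H2SO4) = 0.009392 x 1/2 = 0.004696 mol.
[H2SO4] = 0.004696 mol / 0.02936 L = 0.160 M.

0.160 M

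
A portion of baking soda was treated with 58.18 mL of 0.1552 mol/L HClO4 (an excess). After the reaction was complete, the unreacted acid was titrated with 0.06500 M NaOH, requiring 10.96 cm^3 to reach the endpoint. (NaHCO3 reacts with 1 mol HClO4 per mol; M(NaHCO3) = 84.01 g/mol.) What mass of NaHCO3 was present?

0.699 g

Total n(HClO4) added = 0.1552 x 0.05818 = 0.009030 mol.
n(NaOH) used = 0.06500 x 0.01096 = 0.0007124 mol, which equals the excess n(HClO4).
So n(HClO4) consumed by the sample = 0.009030 - 0.0007124 = 0.008317 mol.
n(NaHCO3) = 0.008317 / 1 = 0.008317 mol.
mass = 0.008317 mol x 84.01 g/mol = 0.699 g.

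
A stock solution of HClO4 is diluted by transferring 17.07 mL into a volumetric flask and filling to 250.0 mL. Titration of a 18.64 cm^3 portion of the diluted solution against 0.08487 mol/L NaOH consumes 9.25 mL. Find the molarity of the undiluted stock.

0.617 M

n(NaOH) = 0.08487 x 0.009250 = 0.0007850 mol.
n(HClO4) in the aliquot = 0.0007850 mol.
[diluted HClO4] = 0.0007850 / 0.01864 = 0.04212 M.
Dilution factor = 250.0/17.07 = 14.65, so [stock] = 0.04212 x 14.65 = 0.617 M.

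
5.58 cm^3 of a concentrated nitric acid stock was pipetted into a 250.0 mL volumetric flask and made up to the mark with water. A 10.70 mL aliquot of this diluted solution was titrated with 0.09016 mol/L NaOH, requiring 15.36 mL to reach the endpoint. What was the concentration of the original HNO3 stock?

n(NaOH) = 0.09016 x 0.01536 = 0.001385 mol.
n(HNO3) in the aliquot = 0.001385 mol.
[diluted HNO3] = 0.001385 / 0.01070 = 0.1294 M.
Dilution factor = 250.0/5.580 = 44.80, so [stock] = 0.1294 x 44.80 = 5.80 M.

5.80 M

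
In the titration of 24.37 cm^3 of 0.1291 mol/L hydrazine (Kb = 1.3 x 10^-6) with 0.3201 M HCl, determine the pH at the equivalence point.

n(N2H4) = 0.1291 x 0.02437 = 0.003146 mol; V(HCl) at equivalence = 0.003146/0.3201 = 0.009829 L.
At equivalence the base is fully converted to N2H5+; total volume = 0.03420 L, so [N2H5+] = 0.003146/0.03420 = 0.09200 M.
Ka(N2H5+) = Kw/Kb = 1.0e-14 / 1.3 x 10^-6 = 7.69e-9.
[H^+] = sqrt(Ka x [N2H5+]) = sqrt(7.69e-9 x 0.09200) = 2.66e-5 M.
pH = -log(2.66e-5) = 4.58.

4.58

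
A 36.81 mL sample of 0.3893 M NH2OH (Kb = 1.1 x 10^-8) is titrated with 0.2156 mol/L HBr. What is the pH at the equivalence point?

n(NH2OH) = 0.3893 x 0.03681 = 0.01433 mol; V(HBr) at equivalence = 0.01433/0.2156 = 0.06647 L.
At equivalence the base is fully converted to NH3OH+; total volume = 0.1033 L, so [NH3OH+] = 0.01433/0.1033 = 0.1388 M.
Ka(NH3OH+) = Kw/Kb = 1.0e-14 / 1.1 x 10^-8 = 9.09e-7.
[H^+] = sqrt(Ka x [NH3OH+]) = sqrt(9.09e-7 x 0.1388) = 0.000355 M.
pH = -log(0.000355) = 3.45.

3.45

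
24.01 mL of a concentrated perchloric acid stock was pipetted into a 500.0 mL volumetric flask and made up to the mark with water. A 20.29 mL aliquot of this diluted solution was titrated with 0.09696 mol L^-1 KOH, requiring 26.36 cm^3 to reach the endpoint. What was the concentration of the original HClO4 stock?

n(KOH) = 0.09696 x 0.02636 = 0.002556 mol.
n(HClO4) in the aliquot = 0.002556 mol.
[diluted HClO4] = 0.002556 / 0.02029 = 0.1260 M.
Dilution factor = 500.0/24.01 = 20.82, so [stock] = 0.1260 x 20.82 = 2.62 M.

2.62 M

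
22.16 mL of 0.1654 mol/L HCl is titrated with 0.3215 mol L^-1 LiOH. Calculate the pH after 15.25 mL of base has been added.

12.52

n(acid) = 0.1654 x 0.02216 = 0.003665 mol; n(LiOH) added = 0.3215 x 0.01525 = 0.004903 mol.
Base is in excess by 0.004903 - 0.003665 = 0.001238 mol in a total volume of 0.03741 L.
[OH^-] = 0.001238/0.03741 = 0.03308 M, so pOH = 1.48 and pH = 14.00 - 1.48 = 12.52.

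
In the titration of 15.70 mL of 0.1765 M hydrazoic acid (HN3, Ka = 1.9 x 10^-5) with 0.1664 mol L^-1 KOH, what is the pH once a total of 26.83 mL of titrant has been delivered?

n(acid) = 0.1765 x 0.01570 = 0.002771 mol; n(KOH) added = 0.1664 x 0.02683 = 0.004465 mol.
Base is in excess by 0.004465 - 0.002771 = 0.001693 mol in a total volume of 0.04253 L.
[OH^-] = 0.001693/0.04253 = 0.03982 M, so pOH = 1.40 and pH = 14.00 - 1.40 = 12.60.

12.60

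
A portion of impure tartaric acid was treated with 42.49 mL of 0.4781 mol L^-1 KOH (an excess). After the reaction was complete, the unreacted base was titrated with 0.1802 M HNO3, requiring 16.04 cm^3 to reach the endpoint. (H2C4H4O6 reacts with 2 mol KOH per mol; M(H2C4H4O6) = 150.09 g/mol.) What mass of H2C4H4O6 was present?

1.31 g

Total n(KOH) added = 0.4781 x 0.04249 = 0.02031 mol.
n(HNO3) used = 0.1802 x 0.01604 = 0.002890 mol, which equals the excess n(KOH).
So n(KOH) consumed by the sample = 0.02031 - 0.002890 = 0.01742 mol.
n(H2C4H4O6) = 0.01742 / 2 = 0.008712 mol.
mass = 0.008712 mol x 150.09 g/mol = 1.31 g.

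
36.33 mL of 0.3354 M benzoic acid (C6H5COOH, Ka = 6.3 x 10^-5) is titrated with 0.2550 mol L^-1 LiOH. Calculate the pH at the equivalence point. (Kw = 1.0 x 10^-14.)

8.68

n(C6H5COOH) = 0.3354 x 0.03633 = 0.01219 mol; V(LiOH) at equivalence = 0.01219/0.2550 = 0.04778 L.
At equivalence all the acid is converted to C6H5COO-; total volume = 0.03633 + 0.04778 = 0.08411 L, so [C6H5COO-] = 0.01219/0.08411 = 0.1449 M.
Kb = Kw/Ka = 1.0e-14 / 6.3 x 10^-5 = 1.59e-10.
[OH^-] = sqrt(Kb x [C6H5COO-]) = sqrt(1.59e-10 x 0.1449) = 4.80e-6 M.
pOH = 5.32, so pH = 14.00 - 5.32 = 8.68.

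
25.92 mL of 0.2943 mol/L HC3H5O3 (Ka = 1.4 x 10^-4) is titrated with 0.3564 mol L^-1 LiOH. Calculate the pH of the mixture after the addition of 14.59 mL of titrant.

4.18

Initial n(HC3H5O3) = 0.2943 x 0.02592 = 0.007628 mol.
n(LiOH) added = 0.3564 x 0.01459 = 0.005200 mol, converting that many moles of HC3H5O3 to C3H5O3-.
Remaining n(HC3H5O3) = 0.002428 mol; n(C3H5O3-) = 0.005200 mol.
By Henderson-Hasselbalch, pH = pKa + log([A^-]/[HA]) = 3.85 + log(0.005200/0.002428) = 3.85 + (+0.33) = 4.18.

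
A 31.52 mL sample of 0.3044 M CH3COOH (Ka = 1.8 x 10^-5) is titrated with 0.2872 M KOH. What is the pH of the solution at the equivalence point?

8.96

n(CH3COOH) = 0.3044 x 0.03152 = 0.009595 mol; V(KOH) at equivalence = 0.009595/0.2872 = 0.03341 L.
At equivalence all the acid is converted to CH3COO-; total volume = 0.03152 + 0.03341 = 0.06493 L, so [CH3COO-] = 0.009595/0.06493 = 0.1478 M.
Kb = Kw/Ka = 1.0e-14 / 1.8 x 10^-5 = 5.56e-10.
[OH^-] = sqrt(Kb x [CH3COO-]) = sqrt(5.56e-10 x 0.1478) = 9.06e-6 M.
pOH = 5.04, so pH = 14.00 - 5.04 = 8.96.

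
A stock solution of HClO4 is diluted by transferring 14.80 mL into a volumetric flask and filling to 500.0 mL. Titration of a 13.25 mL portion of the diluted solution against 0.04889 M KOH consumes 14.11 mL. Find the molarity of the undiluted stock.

1.76 M

n(KOH) = 0.04889 x 0.01411 = 0.0006898 mol.
n(HClO4) in the aliquot = 0.0006898 mol.
[diluted HClO4] = 0.0006898 / 0.01325 = 0.05206 M.
Dilution factor = 500.0/14.80 = 33.78, so [stock] = 0.05206 x 33.78 = 1.76 M.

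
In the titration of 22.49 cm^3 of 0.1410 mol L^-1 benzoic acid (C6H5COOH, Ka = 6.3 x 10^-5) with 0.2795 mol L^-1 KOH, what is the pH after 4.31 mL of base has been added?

Initial n(C6H5COOH) = 0.1410 x 0.02249 = 0.003171 mol.
n(KOH) added = 0.2795 x 0.004310 = 0.001205 mol, converting that many moles of C6H5COOH to C6H5COO-.
Remaining n(C6H5COOH) = 0.001966 mol; n(C6H5COO-) = 0.001205 mol.
By Henderson-Hasselbalch, pH = pKa + log([A^-]/[HA]) = 4.20 + log(0.001205/0.001966) = 4.20 + (-0.21) = 3.99.

3.99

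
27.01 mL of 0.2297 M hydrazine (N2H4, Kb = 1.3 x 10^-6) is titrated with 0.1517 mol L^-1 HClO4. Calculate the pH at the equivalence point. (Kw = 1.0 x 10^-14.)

n(N2H4) = 0.2297 x 0.02701 = 0.006204 mol; V(HClO4) at equivalence = 0.006204/0.1517 = 0.04090 L.
At equivalence the base is fully converted to N2H5+; total volume = 0.06791 L, so [N2H5+] = 0.006204/0.06791 = 0.09136 M.
Ka(N2H5+) = Kw/Kb = 1.0e-14 / 1.3 x 10^-6 = 7.69e-9.
[H^+] = sqrt(Ka x [N2H5+]) = sqrt(7.69e-9 x 0.09136) = 2.65e-5 M.
pH = -log(2.65e-5) = 4.58.

4.58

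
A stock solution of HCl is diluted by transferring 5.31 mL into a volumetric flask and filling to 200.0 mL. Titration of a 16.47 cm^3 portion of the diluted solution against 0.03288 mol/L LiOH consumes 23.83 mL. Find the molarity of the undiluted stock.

n(LiOH) = 0.03288 x 0.02383 = 0.0007835 mol.
n(HCl) in the aliquot = 0.0007835 mol.
[diluted HCl] = 0.0007835 / 0.01647 = 0.04757 M.
Dilution factor = 200.0/5.310 = 37.66, so [stock] = 0.04757 x 37.66 = 1.79 M.

1.79 M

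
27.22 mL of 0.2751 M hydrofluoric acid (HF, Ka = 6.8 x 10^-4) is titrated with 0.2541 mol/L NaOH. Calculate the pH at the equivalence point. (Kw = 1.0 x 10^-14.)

n(HF) = 0.2751 x 0.02722 = 0.007488 mol; V(NaOH) at equivalence = 0.007488/0.2541 = 0.02947 L.
At equivalence all the acid is converted to F-; total volume = 0.02722 + 0.02947 = 0.05669 L, so [F-] = 0.007488/0.05669 = 0.1321 M.
Kb = Kw/Ka = 1.0e-14 / 6.8 x 10^-4 = 1.47e-11.
[OH^-] = sqrt(Kb x [F-]) = sqrt(1.47e-11 x 0.1321) = 1.39e-6 M.
pOH = 5.86, so pH = 14.00 - 5.86 = 8.14.

8.14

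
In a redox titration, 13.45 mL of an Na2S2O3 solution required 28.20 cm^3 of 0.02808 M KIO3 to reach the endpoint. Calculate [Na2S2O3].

0.353 M

n(KIO3) = 0.02808 x 0.02820 = 0.0007919 mol.
From the balanced equation, 1 mol KIO3 reacts with 6 mol Na2S2O3, so n(Na2S2O3) = 0.0007919 x 6/1 = 0.004751 mol.
[Na2S2O3] = 0.004751 / 0.01345 L = 0.353 M.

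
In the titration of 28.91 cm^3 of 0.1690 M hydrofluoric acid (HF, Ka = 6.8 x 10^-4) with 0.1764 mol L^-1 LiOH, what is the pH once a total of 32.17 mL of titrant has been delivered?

12.11

n(acid) = 0.1690 x 0.02891 = 0.004886 mol; n(LiOH) added = 0.1764 x 0.03217 = 0.005675 mol.
Base is in excess by 0.005675 - 0.004886 = 0.0007890 mol in a total volume of 0.06108 L.
[OH^-] = 0.0007890/0.06108 = 0.01292 M, so pOH = 1.89 and pH = 14.00 - 1.89 = 12.11.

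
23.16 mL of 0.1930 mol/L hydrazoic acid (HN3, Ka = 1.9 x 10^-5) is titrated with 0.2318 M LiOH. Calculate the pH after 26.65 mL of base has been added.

12.54

n(acid) = 0.1930 x 0.02316 = 0.004470 mol; n(LiOH) added = 0.2318 x 0.02665 = 0.006177 mol.
Base is in excess by 0.006177 - 0.004470 = 0.001708 mol in a total volume of 0.04981 L.
[OH^-] = 0.001708/0.04981 = 0.03428 M, so pOH = 1.46 and pH = 14.00 - 1.46 = 12.54.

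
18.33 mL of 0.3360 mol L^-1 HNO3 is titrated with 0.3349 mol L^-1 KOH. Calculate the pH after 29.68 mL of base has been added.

n(acid) = 0.3360 x 0.01833 = 0.006159 mol; n(KOH) added = 0.3349 x 0.02968 = 0.009940 mol.
Base is in excess by 0.009940 - 0.006159 = 0.003781 mol in a total volume of 0.04801 L.
[OH^-] = 0.003781/0.04801 = 0.07875 M, so pOH = 1.10 and pH = 14.00 - 1.10 = 12.90.

12.90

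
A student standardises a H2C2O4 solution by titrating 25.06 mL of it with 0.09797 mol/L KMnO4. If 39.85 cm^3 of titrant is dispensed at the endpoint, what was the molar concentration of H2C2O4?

0.389 M

n(KMnO4) = 0.09797 x 0.03985 = 0.003904 mol.
From the balanced equation, 2 mol KMnO4 reacts with 5 mol H2C2O4, so n(H2C2O4) = 0.003904 x 5/2 = 0.009760 mol.
[H2C2O4] = 0.009760 / 0.02506 L = 0.389 M.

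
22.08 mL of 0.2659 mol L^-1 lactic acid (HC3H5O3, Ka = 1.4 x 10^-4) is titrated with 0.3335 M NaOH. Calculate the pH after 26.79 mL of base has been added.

12.80

n(acid) = 0.2659 x 0.02208 = 0.005871 mol; n(NaOH) added = 0.3335 x 0.02679 = 0.008934 mol.
Base is in excess by 0.008934 - 0.005871 = 0.003063 mol in a total volume of 0.04887 L.
[OH^-] = 0.003063/0.04887 = 0.06268 M, so pOH = 1.20 and pH = 14.00 - 1.20 = 12.80.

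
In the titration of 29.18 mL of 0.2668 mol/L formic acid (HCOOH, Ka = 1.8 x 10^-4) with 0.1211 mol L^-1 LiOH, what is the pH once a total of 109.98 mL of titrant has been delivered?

n(acid) = 0.2668 x 0.02918 = 0.007785 mol; n(LiOH) added = 0.1211 x 0.1100 = 0.01332 mol.
Base is in excess by 0.01332 - 0.007785 = 0.005533 mol in a total volume of 0.1392 L.
[OH^-] = 0.005533/0.1392 = 0.03976 M, so pOH = 1.40 and pH = 14.00 - 1.40 = 12.60.

12.60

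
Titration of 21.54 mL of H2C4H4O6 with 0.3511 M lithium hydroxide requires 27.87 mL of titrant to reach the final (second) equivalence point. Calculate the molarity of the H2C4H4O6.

0.227 M

n(LiOH) = 0.3511 x 0.02787 = 0.009785 mol.
At the final (second) equivalence point, 2 mol OH^- react per mol H2C4H4O6, so n(H2C4H4O6) = 0.009785 / 2 = 0.004893 mol.
[H2C4H4O6] = 0.004893 / 0.02154 L = 0.227 M.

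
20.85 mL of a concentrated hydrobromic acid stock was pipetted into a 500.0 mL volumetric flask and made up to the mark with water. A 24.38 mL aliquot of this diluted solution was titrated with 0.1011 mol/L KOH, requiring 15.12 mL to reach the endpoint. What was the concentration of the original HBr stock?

1.50 M

n(KOH) = 0.1011 x 0.01512 = 0.001529 mol.
n(HBr) in the aliquot = 0.001529 mol.
[diluted HBr] = 0.001529 / 0.02438 = 0.06270 M.
Dilution factor = 500.0/20.85 = 23.98, so [stock] = 0.06270 x 23.98 = 1.50 M.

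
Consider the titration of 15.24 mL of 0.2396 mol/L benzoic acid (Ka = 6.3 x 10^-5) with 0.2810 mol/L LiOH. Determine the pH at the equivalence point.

8.66

n(C6H5COOH) = 0.2396 x 0.01524 = 0.003652 mol; V(LiOH) at equivalence = 0.003652/0.2810 = 0.01299 L.
At equivalence all the acid is converted to C6H5COO-; total volume = 0.01524 + 0.01299 = 0.02823 L, so [C6H5COO-] = 0.003652/0.02823 = 0.1293 M.
Kb = Kw/Ka = 1.0e-14 / 6.3 x 10^-5 = 1.59e-10.
[OH^-] = sqrt(Kb x [C6H5COO-]) = sqrt(1.59e-10 x 0.1293) = 4.53e-6 M.
pOH = 5.34, so pH = 14.00 - 5.34 = 8.66.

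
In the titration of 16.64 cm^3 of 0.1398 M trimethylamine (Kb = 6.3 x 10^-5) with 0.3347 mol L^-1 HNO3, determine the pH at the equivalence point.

5.40

n((CH3)3N) = 0.1398 x 0.01664 = 0.002326 mol; V(HNO3) at equivalence = 0.002326/0.3347 = 0.006950 L.
At equivalence the base is fully converted to (CH3)3NH+; total volume = 0.02359 L, so [(CH3)3NH+] = 0.002326/0.02359 = 0.09861 M.
Ka((CH3)3NH+) = Kw/Kb = 1.0e-14 / 6.3 x 10^-5 = 1.59e-10.
[H^+] = sqrt(Ka x [(CH3)3NH+]) = sqrt(1.59e-10 x 0.09861) = 3.96e-6 M.
pH = -log(3.96e-6) = 5.40.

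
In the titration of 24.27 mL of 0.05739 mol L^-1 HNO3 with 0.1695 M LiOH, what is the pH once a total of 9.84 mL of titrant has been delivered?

n(acid) = 0.05739 x 0.02427 = 0.001393 mol; n(LiOH) added = 0.1695 x 0.009840 = 0.001668 mol.
Base is in excess by 0.001668 - 0.001393 = 0.0002750 mol in a total volume of 0.03411 L.
[OH^-] = 0.0002750/0.03411 = 0.008063 M, so pOH = 2.09 and pH = 14.00 - 2.09 = 11.91.

11.91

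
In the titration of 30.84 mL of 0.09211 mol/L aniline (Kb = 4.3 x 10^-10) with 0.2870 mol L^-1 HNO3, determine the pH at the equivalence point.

n(C6H5NH2) = 0.09211 x 0.03084 = 0.002841 mol; V(HNO3) at equivalence = 0.002841/0.2870 = 0.009898 L.
At equivalence the base is fully converted to C6H5NH3+; total volume = 0.04074 L, so [C6H5NH3+] = 0.002841/0.04074 = 0.06973 M.
Ka(C6H5NH3+) = Kw/Kb = 1.0e-14 / 4.3 x 10^-10 = 2.33e-5.
[H^+] = sqrt(Ka x [C6H5NH3+]) = sqrt(2.33e-5 x 0.06973) = 0.00127 M.
pH = -log(0.00127) = 2.90.

2.90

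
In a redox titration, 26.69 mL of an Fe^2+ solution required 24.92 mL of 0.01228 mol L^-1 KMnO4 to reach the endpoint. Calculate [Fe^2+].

0.0573 M

n(KMnO4) = 0.01228 x 0.02492 = 0.0003060 mol.
From the balanced equation, 1 mol KMnO4 reacts with 5 mol Fe^2+, so n(Fe^2+) = 0.0003060 x 5/1 = 0.001530 mol.
[Fe^2+] = 0.001530 / 0.02669 L = 0.0573 M.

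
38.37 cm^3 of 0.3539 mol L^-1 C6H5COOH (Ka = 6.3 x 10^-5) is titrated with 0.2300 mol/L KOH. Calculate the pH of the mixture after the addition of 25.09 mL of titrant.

Initial n(C6H5COOH) = 0.3539 x 0.03837 = 0.01358 mol.
n(KOH) added = 0.2300 x 0.02509 = 0.005771 mol, converting that many moles of C6H5COOH to C6H5COO-.
Remaining n(C6H5COOH) = 0.007808 mol; n(C6H5COO-) = 0.005771 mol.
By Henderson-Hasselbalch, pH = pKa + log([A^-]/[HA]) = 4.20 + log(0.005771/0.007808) = 4.20 + (-0.13) = 4.07.

4.07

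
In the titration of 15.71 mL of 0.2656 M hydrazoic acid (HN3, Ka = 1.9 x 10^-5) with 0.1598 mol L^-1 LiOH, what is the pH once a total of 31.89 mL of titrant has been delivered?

n(acid) = 0.2656 x 0.01571 = 0.004173 mol; n(LiOH) added = 0.1598 x 0.03189 = 0.005096 mol.
Base is in excess by 0.005096 - 0.004173 = 0.0009234 mol in a total volume of 0.04760 L.
[OH^-] = 0.0009234/0.04760 = 0.01940 M, so pOH = 1.71 and pH = 14.00 - 1.71 = 12.29.

12.29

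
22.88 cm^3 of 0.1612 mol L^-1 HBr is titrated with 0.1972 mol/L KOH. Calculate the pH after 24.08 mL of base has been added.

n(acid) = 0.1612 x 0.02288 = 0.003688 mol; n(KOH) added = 0.1972 x 0.02408 = 0.004749 mol.
Base is in excess by 0.004749 - 0.003688 = 0.001060 mol in a total volume of 0.04696 L.
[OH^-] = 0.001060/0.04696 = 0.02258 M, so pOH = 1.65 and pH = 14.00 - 1.65 = 12.35.

12.35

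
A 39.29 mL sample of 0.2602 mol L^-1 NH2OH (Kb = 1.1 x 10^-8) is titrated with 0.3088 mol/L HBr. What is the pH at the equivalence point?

n(NH2OH) = 0.2602 x 0.03929 = 0.01022 mol; V(HBr) at equivalence = 0.01022/0.3088 = 0.03311 L.
At equivalence the base is fully converted to NH3OH+; total volume = 0.07240 L, so [NH3OH+] = 0.01022/0.07240 = 0.1412 M.
Ka(NH3OH+) = Kw/Kb = 1.0e-14 / 1.1 x 10^-8 = 9.09e-7.
[H^+] = sqrt(Ka x [NH3OH+]) = sqrt(9.09e-7 x 0.1412) = 0.000358 M.
pH = -log(0.000358) = 3.45.

3.45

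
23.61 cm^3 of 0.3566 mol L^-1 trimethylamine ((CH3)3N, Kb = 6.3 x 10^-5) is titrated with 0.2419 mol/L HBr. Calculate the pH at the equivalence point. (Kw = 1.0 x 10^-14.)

5.32

n((CH3)3N) = 0.3566 x 0.02361 = 0.008419 mol; V(HBr) at equivalence = 0.008419/0.2419 = 0.03480 L.
At equivalence the base is fully converted to (CH3)3NH+; total volume = 0.05841 L, so [(CH3)3NH+] = 0.008419/0.05841 = 0.1441 M.
Ka((CH3)3NH+) = Kw/Kb = 1.0e-14 / 6.3 x 10^-5 = 1.59e-10.
[H^+] = sqrt(Ka x [(CH3)3NH+]) = sqrt(1.59e-10 x 0.1441) = 4.78e-6 M.
pH = -log(4.78e-6) = 5.32.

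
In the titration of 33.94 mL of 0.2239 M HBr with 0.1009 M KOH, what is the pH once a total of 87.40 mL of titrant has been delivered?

n(acid) = 0.2239 x 0.03394 = 0.007599 mol; n(KOH) added = 0.1009 x 0.08740 = 0.008819 mol.
Base is in excess by 0.008819 - 0.007599 = 0.001219 mol in a total volume of 0.1213 L.
[OH^-] = 0.001219/0.1213 = 0.01005 M, so pOH = 2.00 and pH = 14.00 - 2.00 = 12.00.

12.00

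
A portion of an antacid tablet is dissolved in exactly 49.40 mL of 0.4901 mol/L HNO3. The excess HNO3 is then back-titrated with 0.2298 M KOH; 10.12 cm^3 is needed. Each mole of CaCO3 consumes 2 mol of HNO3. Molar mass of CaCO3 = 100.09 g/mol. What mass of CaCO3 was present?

1.10 g

Total n(HNO3) added = 0.4901 x 0.04940 = 0.02421 mol.
n(KOH) used = 0.2298 x 0.01012 = 0.002326 mol, which equals the excess n(HNO3).
So n(HNO3) consumed by the sample = 0.02421 - 0.002326 = 0.02189 mol.
n(CaCO3) = 0.02189 / 2 = 0.01094 mol.
mass = 0.01094 mol x 100.09 g/mol = 1.10 g.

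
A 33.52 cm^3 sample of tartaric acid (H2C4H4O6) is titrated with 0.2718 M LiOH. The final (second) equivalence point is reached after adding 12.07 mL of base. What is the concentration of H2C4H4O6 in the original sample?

0.0489 M

n(LiOH) = 0.2718 x 0.01207 = 0.003281 mol.
At the final (second) equivalence point, 2 mol OH^- react per mol H2C4H4O6, so n(H2C4H4O6) = 0.003281 / 2 = 0.001640 mol.
[H2C4H4O6] = 0.001640 / 0.03352 L = 0.0489 M.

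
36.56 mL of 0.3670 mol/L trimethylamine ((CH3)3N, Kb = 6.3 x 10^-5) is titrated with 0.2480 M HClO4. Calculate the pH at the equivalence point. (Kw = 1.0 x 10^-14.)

5.31

n((CH3)3N) = 0.3670 x 0.03656 = 0.01342 mol; V(HClO4) at equivalence = 0.01342/0.2480 = 0.05410 L.
At equivalence the base is fully converted to (CH3)3NH+; total volume = 0.09066 L, so [(CH3)3NH+] = 0.01342/0.09066 = 0.1480 M.
Ka((CH3)3NH+) = Kw/Kb = 1.0e-14 / 6.3 x 10^-5 = 1.59e-10.
[H^+] = sqrt(Ka x [(CH3)3NH+]) = sqrt(1.59e-10 x 0.1480) = 4.85e-6 M.
pH = -log(4.85e-6) = 5.31.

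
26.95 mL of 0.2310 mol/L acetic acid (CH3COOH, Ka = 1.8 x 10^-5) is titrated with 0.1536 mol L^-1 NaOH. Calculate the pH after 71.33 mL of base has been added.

12.68

n(acid) = 0.2310 x 0.02695 = 0.006225 mol; n(NaOH) added = 0.1536 x 0.07133 = 0.01096 mol.
Base is in excess by 0.01096 - 0.006225 = 0.004731 mol in a total volume of 0.09828 L.
[OH^-] = 0.004731/0.09828 = 0.04814 M, so pOH = 1.32 and pH = 14.00 - 1.32 = 12.68.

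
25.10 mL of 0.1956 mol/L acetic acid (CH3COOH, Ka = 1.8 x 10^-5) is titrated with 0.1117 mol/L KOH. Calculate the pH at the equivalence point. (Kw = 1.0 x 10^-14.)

8.80

n(CH3COOH) = 0.1956 x 0.02510 = 0.004910 mol; V(KOH) at equivalence = 0.004910/0.1117 = 0.04395 L.
At equivalence all the acid is converted to CH3COO-; total volume = 0.02510 + 0.04395 = 0.06905 L, so [CH3COO-] = 0.004910/0.06905 = 0.07110 M.
Kb = Kw/Ka = 1.0e-14 / 1.8 x 10^-5 = 5.56e-10.
[OH^-] = sqrt(Kb x [CH3COO-]) = sqrt(5.56e-10 x 0.07110) = 6.28e-6 M.
pOH = 5.20, so pH = 14.00 - 5.20 = 8.80.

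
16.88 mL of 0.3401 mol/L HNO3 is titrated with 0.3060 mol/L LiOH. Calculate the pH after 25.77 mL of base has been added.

n(acid) = 0.3401 x 0.01688 = 0.005741 mol; n(LiOH) added = 0.3060 x 0.02577 = 0.007886 mol.
Base is in excess by 0.007886 - 0.005741 = 0.002145 mol in a total volume of 0.04265 L.
[OH^-] = 0.002145/0.04265 = 0.05029 M, so pOH = 1.30 and pH = 14.00 - 1.30 = 12.70.

12.70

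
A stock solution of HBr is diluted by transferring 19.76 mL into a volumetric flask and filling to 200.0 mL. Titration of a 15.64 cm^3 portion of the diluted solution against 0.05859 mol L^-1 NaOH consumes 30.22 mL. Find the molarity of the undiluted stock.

n(NaOH) = 0.05859 x 0.03022 = 0.001771 mol.
n(HBr) in the aliquot = 0.001771 mol.
[diluted HBr] = 0.001771 / 0.01564 = 0.1132 M.
Dilution factor = 200.0/19.76 = 10.12, so [stock] = 0.1132 x 10.12 = 1.15 M.

1.15 M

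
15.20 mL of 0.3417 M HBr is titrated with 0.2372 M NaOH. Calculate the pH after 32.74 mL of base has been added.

12.73

n(acid) = 0.3417 x 0.01520 = 0.005194 mol; n(NaOH) added = 0.2372 x 0.03274 = 0.007766 mol.
Base is in excess by 0.007766 - 0.005194 = 0.002572 mol in a total volume of 0.04794 L.
[OH^-] = 0.002572/0.04794 = 0.05365 M, so pOH = 1.27 and pH = 14.00 - 1.27 = 12.73.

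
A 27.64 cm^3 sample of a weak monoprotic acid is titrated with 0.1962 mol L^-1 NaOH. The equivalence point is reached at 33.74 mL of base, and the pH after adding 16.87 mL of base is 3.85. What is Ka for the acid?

1.4 x 10^-4

16.87 mL is half of the equivalence volume, so this is the half-equivalence point where [HA] = [A^-].
At half-equivalence pH = pKa, so pKa = 3.85.
Ka = 10^(-3.85) = 1.4 x 10^-4.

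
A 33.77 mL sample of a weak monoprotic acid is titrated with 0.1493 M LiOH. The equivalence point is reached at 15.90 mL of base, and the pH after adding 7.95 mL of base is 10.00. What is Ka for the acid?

1.0 x 10^-10

7.95 mL is half of the equivalence volume, so this is the half-equivalence point where [HA] = [A^-].
At half-equivalence pH = pKa, so pKa = 10.00.
Ka = 10^(-10.00) = 1.0 x 10^-10.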